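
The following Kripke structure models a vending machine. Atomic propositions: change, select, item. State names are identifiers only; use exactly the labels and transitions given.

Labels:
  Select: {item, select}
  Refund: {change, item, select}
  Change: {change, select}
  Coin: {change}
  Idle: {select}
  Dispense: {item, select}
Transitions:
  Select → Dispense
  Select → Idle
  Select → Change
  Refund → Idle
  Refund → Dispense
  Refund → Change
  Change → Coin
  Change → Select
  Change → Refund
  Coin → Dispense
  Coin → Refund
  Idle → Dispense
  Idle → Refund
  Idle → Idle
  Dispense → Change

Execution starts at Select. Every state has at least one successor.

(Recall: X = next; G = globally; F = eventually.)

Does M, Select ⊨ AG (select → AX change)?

States satisfying select → AX change: {Coin, Dispense}.
States satisfying AG (select → AX change): ∅.
Change is reachable from Select and violates select → AX change, so AG fails at Select.
Select ∉ Sat(AG (select → AX change)).

No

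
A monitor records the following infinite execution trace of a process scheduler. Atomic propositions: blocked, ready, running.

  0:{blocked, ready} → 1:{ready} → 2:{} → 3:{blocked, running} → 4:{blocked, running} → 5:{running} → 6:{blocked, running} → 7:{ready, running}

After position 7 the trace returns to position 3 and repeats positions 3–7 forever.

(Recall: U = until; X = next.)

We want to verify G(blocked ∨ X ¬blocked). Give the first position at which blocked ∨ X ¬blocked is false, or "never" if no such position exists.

Check blocked ∨ X ¬blocked at each position in order: 0 ✓, 1 ✓.
At position 2 the labels are {} and the next position 3 has {blocked, running}, so blocked ∨ X ¬blocked is false there. This is the first violation.

2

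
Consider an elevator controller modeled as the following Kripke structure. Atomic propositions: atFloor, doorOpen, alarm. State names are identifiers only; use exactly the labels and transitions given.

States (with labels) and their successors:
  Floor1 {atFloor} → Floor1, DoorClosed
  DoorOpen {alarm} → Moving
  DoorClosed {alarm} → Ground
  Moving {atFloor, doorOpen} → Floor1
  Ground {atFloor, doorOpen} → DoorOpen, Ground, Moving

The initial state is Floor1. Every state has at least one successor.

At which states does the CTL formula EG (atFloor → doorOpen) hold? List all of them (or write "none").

{DoorClosed, Ground}

States satisfying atFloor → doorOpen: {DoorOpen, DoorClosed, Moving, Ground}.
States satisfying EG (atFloor → doorOpen): {DoorClosed, Ground}.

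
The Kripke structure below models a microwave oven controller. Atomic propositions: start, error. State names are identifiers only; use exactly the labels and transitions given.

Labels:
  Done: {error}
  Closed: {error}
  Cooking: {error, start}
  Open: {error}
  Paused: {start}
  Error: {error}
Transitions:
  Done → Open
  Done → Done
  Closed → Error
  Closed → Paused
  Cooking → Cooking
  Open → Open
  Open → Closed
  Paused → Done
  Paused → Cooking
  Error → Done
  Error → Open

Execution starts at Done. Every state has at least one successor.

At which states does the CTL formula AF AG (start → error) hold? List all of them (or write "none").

States satisfying AG (start → error): {Cooking}.
States satisfying AF AG (start → error): {Cooking}.

{Cooking}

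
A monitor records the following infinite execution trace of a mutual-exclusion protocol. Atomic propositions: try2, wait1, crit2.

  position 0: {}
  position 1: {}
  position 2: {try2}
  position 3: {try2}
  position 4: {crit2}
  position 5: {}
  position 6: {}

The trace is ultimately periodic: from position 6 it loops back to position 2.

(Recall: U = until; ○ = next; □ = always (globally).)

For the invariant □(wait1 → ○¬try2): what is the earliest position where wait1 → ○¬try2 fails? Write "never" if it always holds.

wait1 → ○¬try2 holds at every position 0..6, and those are all the positions the trace ever visits, so the invariant □(wait1 → ○¬try2) is never violated.

never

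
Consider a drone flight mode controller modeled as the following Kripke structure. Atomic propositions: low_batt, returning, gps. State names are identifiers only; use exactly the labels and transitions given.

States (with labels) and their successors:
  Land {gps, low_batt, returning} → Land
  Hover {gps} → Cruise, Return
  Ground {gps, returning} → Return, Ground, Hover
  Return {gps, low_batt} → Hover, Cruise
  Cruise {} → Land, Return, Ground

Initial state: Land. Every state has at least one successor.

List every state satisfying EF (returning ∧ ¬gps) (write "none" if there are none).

none

States satisfying returning ∧ ¬gps: ∅.
States satisfying EF (returning ∧ ¬gps): ∅.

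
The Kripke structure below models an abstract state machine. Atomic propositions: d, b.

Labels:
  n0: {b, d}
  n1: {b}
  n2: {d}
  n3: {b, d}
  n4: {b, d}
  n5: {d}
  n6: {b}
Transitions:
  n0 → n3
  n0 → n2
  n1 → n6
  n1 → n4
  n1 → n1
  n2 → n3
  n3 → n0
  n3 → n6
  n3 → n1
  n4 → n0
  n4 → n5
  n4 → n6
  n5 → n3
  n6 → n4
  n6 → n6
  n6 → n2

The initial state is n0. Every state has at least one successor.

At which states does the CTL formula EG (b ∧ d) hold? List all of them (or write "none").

{n0, n3, n4}

States satisfying b ∧ d: {n0, n3, n4}.
States satisfying EG (b ∧ d): {n0, n3, n4}.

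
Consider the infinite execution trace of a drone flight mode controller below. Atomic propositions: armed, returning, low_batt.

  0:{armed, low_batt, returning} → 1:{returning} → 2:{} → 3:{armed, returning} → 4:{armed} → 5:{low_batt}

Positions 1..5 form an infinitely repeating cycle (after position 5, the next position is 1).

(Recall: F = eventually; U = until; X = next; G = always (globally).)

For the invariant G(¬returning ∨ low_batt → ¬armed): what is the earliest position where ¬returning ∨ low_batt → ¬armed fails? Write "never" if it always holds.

At position 0 the labels are {armed, low_batt, returning}, so ¬returning ∨ low_batt → ¬armed is false there. This is the first violation.

0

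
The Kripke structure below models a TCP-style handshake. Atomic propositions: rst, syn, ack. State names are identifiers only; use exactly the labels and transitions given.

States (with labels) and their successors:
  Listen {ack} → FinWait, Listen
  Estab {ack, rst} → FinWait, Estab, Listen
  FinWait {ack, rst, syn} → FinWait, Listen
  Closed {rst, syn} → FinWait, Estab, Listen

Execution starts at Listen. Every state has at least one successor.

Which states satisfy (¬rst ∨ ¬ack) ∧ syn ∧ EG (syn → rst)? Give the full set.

{Closed}

States satisfying ¬rst: {Listen}.
States satisfying ¬ack: {Closed}.
States satisfying ¬rst ∨ ¬ack: {Listen, Closed}.
States satisfying (¬rst ∨ ¬ack) ∧ syn: {Closed}.
States satisfying syn → rst: {Listen, Estab, FinWait, Closed}.
States satisfying EG (syn → rst): {Listen, Estab, FinWait, Closed}.
States satisfying (¬rst ∨ ¬ack) ∧ syn ∧ EG (syn → rst): {Closed}.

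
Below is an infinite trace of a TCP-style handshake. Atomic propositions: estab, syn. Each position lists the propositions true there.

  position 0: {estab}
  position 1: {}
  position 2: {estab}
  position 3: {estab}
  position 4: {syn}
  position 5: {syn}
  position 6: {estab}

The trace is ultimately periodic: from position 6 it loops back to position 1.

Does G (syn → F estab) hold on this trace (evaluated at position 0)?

syn → F estab holds at every position 0..6, and those are all positions ever visited, so G (syn → F estab) holds.
Positions where syn holds: 4, 5.
Check F estab at each: 4→ok, 5→ok.

Yes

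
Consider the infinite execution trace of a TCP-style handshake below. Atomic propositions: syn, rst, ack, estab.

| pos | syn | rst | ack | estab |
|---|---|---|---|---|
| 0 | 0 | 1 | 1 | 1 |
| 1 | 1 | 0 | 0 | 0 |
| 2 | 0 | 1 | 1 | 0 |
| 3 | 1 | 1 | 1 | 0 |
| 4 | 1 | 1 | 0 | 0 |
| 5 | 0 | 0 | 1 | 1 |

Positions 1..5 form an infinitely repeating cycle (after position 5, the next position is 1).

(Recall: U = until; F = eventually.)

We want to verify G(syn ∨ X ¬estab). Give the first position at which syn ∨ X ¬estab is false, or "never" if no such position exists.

never

syn ∨ X ¬estab holds at every position 0..5, and those are all the positions the trace ever visits, so the invariant G(syn ∨ X ¬estab) is never violated.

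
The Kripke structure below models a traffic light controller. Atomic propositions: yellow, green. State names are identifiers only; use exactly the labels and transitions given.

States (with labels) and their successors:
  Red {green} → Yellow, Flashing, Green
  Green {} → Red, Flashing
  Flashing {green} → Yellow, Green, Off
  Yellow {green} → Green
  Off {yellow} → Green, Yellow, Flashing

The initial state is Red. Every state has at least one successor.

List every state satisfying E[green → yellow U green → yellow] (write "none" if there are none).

States satisfying green → yellow: {Green, Off}.
States satisfying E[green → yellow U green → yellow]: {Green, Off}.

{Green, Off}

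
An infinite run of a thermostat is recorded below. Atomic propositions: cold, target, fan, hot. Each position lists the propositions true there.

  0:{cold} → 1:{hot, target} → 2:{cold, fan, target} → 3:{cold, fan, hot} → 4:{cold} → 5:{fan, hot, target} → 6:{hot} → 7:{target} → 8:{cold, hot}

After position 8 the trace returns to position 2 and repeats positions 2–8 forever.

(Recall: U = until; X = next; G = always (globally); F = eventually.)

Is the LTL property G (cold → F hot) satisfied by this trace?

Yes

cold → F hot holds at every position 0..8, and those are all positions ever visited, so G (cold → F hot) holds.
Positions where cold holds: 0, 2, 3, 4, 8.
Check F hot at each: 0→ok, 2→ok, 3→ok, 4→ok, 8→ok.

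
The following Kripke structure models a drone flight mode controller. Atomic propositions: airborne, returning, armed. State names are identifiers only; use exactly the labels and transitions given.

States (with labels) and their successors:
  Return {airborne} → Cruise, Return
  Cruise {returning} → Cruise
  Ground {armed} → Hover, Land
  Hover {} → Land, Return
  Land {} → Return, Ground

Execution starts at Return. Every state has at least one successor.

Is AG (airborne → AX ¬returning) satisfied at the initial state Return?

Violated

States satisfying airborne → AX ¬returning: {Cruise, Ground, Hover, Land}.
States satisfying AG (airborne → AX ¬returning): {Cruise}.
Return is reachable from Return and violates airborne → AX ¬returning, so AG fails at Return.
Return ∉ Sat(AG (airborne → AX ¬returning)).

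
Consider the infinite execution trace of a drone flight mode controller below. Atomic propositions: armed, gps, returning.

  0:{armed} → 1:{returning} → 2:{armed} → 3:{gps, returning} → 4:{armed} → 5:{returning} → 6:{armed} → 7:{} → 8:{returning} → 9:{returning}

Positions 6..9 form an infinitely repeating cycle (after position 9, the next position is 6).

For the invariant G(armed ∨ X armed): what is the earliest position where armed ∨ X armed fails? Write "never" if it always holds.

7

Check armed ∨ X armed at each position in order: 0 ✓, 1 ✓, 2 ✓, 3 ✓, 4 ✓, 5 ✓, 6 ✓.
At position 7 the labels are {} and the next position 8 has {returning}, so armed ∨ X armed is false there. This is the first violation.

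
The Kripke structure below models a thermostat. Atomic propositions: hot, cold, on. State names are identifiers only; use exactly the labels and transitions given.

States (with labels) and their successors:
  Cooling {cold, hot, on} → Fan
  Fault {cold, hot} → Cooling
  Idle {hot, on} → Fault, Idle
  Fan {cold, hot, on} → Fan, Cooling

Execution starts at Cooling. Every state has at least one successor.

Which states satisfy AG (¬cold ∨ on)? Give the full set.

States satisfying ¬cold ∨ on: {Cooling, Idle, Fan}.
States satisfying AG (¬cold ∨ on): {Cooling, Fan}.

{Cooling, Fan}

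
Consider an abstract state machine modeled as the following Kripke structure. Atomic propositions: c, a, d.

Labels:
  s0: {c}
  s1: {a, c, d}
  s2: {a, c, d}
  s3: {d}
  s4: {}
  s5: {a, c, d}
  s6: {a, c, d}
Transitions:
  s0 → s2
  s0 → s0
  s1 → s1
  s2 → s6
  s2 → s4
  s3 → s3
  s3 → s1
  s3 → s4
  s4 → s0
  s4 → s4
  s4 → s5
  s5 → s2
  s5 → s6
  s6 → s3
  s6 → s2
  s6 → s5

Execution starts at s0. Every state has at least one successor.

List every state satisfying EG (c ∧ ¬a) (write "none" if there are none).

States satisfying c ∧ ¬a: {s0}.
States satisfying EG (c ∧ ¬a): {s0}.

{s0}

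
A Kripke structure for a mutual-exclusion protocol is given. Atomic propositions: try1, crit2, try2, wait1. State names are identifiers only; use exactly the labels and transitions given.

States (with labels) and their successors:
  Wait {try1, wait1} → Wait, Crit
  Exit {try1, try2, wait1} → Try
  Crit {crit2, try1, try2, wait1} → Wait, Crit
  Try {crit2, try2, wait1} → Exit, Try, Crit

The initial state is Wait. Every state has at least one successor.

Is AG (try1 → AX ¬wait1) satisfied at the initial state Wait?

No

States satisfying try1 → AX ¬wait1: {Try}.
States satisfying AG (try1 → AX ¬wait1): ∅.
Crit is reachable from Wait and violates try1 → AX ¬wait1, so AG fails at Wait.
Wait ∉ Sat(AG (try1 → AX ¬wait1)).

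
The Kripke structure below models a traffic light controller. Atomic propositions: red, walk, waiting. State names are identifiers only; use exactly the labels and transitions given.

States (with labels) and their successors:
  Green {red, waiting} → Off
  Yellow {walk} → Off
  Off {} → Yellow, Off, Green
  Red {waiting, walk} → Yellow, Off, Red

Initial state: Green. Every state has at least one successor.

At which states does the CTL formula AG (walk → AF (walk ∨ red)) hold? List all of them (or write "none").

States satisfying walk → AF (walk ∨ red): {Green, Yellow, Off, Red}.
States satisfying AG (walk → AF (walk ∨ red)): {Green, Yellow, Off, Red}.

{Green, Yellow, Off, Red}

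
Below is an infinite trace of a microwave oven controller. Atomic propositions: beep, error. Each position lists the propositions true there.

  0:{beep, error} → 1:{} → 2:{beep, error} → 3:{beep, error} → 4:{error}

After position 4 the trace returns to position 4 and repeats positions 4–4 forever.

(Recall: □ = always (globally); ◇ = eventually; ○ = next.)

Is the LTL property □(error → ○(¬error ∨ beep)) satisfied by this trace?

No

error → ○(¬error ∨ beep) must hold at every position from 0 onward. It fails at position 3, so □(error → ○(¬error ∨ beep)) is false.
Positions where error holds: 0, 2, 3, 4.
Check ○(¬error ∨ beep) at each: 0→ok, 2→ok, 3→fails, 4→fails.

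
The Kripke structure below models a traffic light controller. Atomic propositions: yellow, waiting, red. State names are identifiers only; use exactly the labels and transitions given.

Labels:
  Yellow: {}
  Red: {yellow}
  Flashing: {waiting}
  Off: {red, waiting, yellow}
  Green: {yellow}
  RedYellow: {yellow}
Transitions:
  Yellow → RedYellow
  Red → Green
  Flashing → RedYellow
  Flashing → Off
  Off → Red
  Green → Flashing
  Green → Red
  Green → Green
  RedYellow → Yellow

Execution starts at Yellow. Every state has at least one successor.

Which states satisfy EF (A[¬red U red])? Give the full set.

{Red, Flashing, Off, Green}

States satisfying A[¬red U red]: {Off}.
States satisfying EF (A[¬red U red]): {Red, Flashing, Off, Green}.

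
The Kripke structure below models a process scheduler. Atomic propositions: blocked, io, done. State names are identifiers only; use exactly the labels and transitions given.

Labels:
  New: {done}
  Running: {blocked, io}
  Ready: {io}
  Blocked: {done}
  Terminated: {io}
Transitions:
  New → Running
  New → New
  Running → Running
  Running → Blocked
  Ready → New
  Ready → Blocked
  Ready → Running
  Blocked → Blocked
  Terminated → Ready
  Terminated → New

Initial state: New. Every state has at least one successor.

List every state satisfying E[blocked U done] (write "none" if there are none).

States satisfying blocked: {Running}.
States satisfying done: {New, Blocked}.
States satisfying E[blocked U done]: {New, Running, Blocked}.

{New, Running, Blocked}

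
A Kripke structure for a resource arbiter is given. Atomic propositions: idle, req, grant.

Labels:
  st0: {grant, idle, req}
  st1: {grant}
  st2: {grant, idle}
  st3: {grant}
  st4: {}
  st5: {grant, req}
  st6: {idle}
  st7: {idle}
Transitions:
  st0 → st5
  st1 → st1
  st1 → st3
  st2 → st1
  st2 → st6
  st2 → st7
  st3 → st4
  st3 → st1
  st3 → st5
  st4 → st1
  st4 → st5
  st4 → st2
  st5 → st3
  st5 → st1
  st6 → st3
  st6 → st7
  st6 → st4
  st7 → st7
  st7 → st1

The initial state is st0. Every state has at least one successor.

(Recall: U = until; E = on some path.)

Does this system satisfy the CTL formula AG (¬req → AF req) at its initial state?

Does not hold

States satisfying ¬req → AF req: {st0, st5}.
States satisfying AG (¬req → AF req): ∅.
st1 is reachable from st0 and violates ¬req → AF req, so AG fails at st0.
st0 ∉ Sat(AG (¬req → AF req)).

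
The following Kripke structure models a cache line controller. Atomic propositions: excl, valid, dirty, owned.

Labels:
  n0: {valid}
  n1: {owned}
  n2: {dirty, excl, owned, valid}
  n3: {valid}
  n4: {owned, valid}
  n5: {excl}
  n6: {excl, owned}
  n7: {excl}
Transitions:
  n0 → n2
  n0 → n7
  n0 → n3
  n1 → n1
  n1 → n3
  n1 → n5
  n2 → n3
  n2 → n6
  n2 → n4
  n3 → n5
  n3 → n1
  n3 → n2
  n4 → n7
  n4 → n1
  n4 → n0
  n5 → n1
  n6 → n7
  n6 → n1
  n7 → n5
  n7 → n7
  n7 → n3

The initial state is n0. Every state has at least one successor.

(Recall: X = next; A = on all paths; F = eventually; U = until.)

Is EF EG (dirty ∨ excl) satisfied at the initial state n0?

States satisfying EG (dirty ∨ excl): {n2, n6, n7}.
States satisfying EF EG (dirty ∨ excl): {n0, n1, n2, n3, n4, n5, n6, n7}.
Some path from n0 reaches a state where EG (dirty ∨ excl) holds.
n0 ∈ Sat(EF EG (dirty ∨ excl)).

Yes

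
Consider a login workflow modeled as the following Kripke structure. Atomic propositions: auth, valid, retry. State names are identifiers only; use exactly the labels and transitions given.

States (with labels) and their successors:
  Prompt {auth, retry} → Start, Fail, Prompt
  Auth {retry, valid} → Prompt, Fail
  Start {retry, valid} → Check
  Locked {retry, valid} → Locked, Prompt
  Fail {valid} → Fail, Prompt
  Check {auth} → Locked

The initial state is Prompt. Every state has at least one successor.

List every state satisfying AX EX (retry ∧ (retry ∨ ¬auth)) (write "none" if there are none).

States satisfying EX (retry ∧ (retry ∨ ¬auth)): {Prompt, Auth, Locked, Fail, Check}.
States satisfying AX EX (retry ∧ (retry ∨ ¬auth)): {Auth, Start, Locked, Fail, Check}.

{Auth, Start, Locked, Fail, Check}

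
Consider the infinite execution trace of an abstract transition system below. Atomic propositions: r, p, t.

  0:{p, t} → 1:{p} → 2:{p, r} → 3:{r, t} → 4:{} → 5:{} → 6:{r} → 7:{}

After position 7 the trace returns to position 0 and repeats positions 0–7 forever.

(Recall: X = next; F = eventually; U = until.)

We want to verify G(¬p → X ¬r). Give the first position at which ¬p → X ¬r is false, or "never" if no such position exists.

Check ¬p → X ¬r at each position in order: 0 ✓, 1 ✓, 2 ✓, 3 ✓, 4 ✓.
At position 5 the labels are {} and the next position 6 has {r}, so ¬p → X ¬r is false there. This is the first violation.

5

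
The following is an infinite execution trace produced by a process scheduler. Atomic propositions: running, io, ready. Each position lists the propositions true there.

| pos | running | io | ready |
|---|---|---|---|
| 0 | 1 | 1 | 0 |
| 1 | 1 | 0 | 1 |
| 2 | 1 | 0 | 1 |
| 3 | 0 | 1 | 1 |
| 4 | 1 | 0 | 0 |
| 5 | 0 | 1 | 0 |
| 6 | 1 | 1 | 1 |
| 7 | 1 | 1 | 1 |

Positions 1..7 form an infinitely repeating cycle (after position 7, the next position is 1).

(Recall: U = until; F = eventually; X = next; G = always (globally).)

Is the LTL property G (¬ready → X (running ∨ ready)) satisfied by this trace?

¬ready → X (running ∨ ready) must hold at every position from 0 onward. It fails at position 4, so G (¬ready → X (running ∨ ready)) is false.
Positions where ¬ready holds: 0, 4, 5.
Check X (running ∨ ready) at each: 0→ok, 4→fails, 5→ok.

Violated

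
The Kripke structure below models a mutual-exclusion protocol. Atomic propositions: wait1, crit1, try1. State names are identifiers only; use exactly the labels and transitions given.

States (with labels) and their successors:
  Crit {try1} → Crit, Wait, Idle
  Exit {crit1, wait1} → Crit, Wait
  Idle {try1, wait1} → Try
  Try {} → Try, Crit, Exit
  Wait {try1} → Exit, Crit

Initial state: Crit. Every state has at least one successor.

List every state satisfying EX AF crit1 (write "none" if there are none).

{Try, Wait}

States satisfying AF crit1: {Exit}.
States satisfying EX AF crit1: {Try, Wait}.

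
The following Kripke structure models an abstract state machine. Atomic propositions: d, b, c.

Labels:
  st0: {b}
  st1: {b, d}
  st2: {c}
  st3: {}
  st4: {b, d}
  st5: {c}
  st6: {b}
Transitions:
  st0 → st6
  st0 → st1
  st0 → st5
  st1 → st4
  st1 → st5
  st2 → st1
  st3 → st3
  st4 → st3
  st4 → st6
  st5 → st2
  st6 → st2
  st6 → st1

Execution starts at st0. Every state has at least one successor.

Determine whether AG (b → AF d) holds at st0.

States satisfying b → AF d: {st0, st1, st2, st3, st4, st5, st6}.
States satisfying AG (b → AF d): {st0, st1, st2, st3, st4, st5, st6}.
Every state reachable from st0 satisfies b → AF d.
st0 ∈ Sat(AG (b → AF d)).

Yes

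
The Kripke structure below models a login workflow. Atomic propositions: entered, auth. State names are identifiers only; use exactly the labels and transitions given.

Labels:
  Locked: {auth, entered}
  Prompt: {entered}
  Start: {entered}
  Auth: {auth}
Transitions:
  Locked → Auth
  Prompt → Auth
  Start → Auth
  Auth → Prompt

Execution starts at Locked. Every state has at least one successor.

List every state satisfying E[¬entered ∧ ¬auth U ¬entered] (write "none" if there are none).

{Auth}

States satisfying ¬entered ∧ ¬auth: ∅.
States satisfying ¬entered: {Auth}.
States satisfying E[¬entered ∧ ¬auth U ¬entered]: {Auth}.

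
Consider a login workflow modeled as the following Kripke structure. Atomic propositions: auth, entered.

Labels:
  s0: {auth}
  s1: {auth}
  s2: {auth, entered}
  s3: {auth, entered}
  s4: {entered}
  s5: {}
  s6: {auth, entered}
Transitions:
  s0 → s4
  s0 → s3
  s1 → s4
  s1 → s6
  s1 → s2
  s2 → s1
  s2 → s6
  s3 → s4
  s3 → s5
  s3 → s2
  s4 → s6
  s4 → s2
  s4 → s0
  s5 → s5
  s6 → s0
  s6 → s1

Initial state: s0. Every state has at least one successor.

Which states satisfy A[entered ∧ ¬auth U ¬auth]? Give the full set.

{s4, s5}

States satisfying entered ∧ ¬auth: {s4}.
States satisfying ¬auth: {s4, s5}.
States satisfying A[entered ∧ ¬auth U ¬auth]: {s4, s5}.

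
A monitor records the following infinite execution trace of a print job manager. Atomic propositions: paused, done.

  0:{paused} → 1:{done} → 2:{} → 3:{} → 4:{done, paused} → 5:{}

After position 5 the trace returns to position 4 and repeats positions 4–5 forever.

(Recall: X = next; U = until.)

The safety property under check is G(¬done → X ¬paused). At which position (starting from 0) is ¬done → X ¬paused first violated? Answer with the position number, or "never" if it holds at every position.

Check ¬done → X ¬paused at each position in order: 0 ✓, 1 ✓, 2 ✓.
At position 3 the labels are {} and the next position 4 has {done, paused}, so ¬done → X ¬paused is false there. This is the first violation.

3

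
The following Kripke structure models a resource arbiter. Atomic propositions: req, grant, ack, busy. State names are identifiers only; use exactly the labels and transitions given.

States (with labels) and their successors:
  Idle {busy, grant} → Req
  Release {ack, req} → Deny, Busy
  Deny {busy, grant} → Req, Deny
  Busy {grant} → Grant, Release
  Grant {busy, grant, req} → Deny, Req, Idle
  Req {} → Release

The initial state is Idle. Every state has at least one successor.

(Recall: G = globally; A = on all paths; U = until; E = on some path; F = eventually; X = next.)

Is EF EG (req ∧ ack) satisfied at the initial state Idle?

Does not hold

States satisfying EG (req ∧ ack): ∅.
States satisfying EF EG (req ∧ ack): ∅.
No suitable path/successor from Idle witnesses the formula.
Idle ∉ Sat(EF EG (req ∧ ack)).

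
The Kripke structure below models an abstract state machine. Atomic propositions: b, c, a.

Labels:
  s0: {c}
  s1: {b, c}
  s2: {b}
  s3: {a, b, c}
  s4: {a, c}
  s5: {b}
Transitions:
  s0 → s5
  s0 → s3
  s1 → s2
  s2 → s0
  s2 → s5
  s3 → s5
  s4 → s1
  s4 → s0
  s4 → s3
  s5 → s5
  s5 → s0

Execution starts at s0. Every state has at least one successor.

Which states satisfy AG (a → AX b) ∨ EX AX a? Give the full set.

{s0, s1, s2, s3, s5}

States satisfying a → AX b: {s0, s1, s2, s3, s5}.
States satisfying AG (a → AX b): {s0, s1, s2, s3, s5}.
States satisfying AX a: ∅.
States satisfying EX AX a: ∅.
States satisfying AG (a → AX b) ∨ EX AX a: {s0, s1, s2, s3, s5}.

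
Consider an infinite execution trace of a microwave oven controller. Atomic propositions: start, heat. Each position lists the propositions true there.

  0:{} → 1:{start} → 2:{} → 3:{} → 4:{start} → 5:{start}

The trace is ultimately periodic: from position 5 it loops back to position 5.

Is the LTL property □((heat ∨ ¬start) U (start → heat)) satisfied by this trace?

Does not hold

(heat ∨ ¬start) U (start → heat) must hold at every position from 0 onward. It fails at position 1, so □((heat ∨ ¬start) U (start → heat)) is false.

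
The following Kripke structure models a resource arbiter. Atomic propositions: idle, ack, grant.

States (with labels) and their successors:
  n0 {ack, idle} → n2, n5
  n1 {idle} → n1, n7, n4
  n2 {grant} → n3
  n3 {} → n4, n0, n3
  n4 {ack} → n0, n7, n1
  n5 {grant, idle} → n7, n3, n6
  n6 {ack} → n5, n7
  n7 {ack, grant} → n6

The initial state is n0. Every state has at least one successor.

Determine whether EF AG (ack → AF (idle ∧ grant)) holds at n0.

States satisfying AG (ack → AF (idle ∧ grant)): ∅.
States satisfying EF AG (ack → AF (idle ∧ grant)): ∅.
No suitable path/successor from n0 witnesses the formula.
n0 ∉ Sat(EF AG (ack → AF (idle ∧ grant))).

No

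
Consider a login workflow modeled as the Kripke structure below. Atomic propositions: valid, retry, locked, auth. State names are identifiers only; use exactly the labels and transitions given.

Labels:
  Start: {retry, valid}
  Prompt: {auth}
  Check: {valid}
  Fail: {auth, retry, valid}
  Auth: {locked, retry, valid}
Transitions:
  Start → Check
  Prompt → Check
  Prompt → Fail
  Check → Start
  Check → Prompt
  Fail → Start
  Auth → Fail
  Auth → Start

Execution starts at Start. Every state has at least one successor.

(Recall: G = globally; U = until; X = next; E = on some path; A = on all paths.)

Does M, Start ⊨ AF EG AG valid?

Violated

States satisfying EG AG valid: ∅.
States satisfying AF EG AG valid: ∅.
There is a path from Start along which EG AG valid never holds.
Start ∉ Sat(AF EG AG valid).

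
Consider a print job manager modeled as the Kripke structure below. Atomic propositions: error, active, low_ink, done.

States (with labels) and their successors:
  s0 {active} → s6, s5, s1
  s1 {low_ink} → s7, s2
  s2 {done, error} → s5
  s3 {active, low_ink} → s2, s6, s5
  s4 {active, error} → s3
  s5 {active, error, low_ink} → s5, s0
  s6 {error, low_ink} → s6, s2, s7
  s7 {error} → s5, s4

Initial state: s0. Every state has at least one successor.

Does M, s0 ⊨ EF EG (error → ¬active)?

Holds

States satisfying EG (error → ¬active): {s0, s3, s6}.
States satisfying EF EG (error → ¬active): {s0, s1, s2, s3, s4, s5, s6, s7}.
Some path from s0 reaches a state where EG (error → ¬active) holds.
s0 ∈ Sat(EF EG (error → ¬active)).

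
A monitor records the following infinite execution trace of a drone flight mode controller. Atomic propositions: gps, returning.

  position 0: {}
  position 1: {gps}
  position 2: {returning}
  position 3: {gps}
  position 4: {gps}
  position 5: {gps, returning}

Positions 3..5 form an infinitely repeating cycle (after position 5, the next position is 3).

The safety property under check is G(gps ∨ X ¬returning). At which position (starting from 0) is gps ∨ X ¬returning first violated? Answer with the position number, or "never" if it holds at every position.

never

gps ∨ X ¬returning holds at every position 0..5, and those are all the positions the trace ever visits, so the invariant G(gps ∨ X ¬returning) is never violated.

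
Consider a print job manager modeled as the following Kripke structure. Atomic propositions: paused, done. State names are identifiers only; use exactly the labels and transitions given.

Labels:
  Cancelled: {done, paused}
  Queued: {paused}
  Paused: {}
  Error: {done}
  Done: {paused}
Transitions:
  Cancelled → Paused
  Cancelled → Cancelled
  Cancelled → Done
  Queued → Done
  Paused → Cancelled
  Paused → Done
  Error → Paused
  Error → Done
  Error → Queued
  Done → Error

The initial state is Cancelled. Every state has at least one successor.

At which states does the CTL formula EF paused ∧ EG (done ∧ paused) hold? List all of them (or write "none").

{Cancelled}

States satisfying paused: {Cancelled, Queued, Done}.
States satisfying EF paused: {Cancelled, Queued, Paused, Error, Done}.
States satisfying done ∧ paused: {Cancelled}.
States satisfying EG (done ∧ paused): {Cancelled}.
States satisfying EF paused ∧ EG (done ∧ paused): {Cancelled}.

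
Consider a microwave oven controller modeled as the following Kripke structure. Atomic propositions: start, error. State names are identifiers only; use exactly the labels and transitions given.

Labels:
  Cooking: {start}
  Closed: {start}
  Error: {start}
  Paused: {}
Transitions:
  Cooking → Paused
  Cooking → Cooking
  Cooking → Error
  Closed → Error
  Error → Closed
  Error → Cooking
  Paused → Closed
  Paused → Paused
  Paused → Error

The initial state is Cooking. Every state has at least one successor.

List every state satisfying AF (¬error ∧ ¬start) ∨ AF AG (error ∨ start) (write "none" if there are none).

{Paused}

States satisfying ¬error ∧ ¬start: {Paused}.
States satisfying AF (¬error ∧ ¬start): {Paused}.
States satisfying AG (error ∨ start): ∅.
States satisfying AF AG (error ∨ start): ∅.
States satisfying AF (¬error ∧ ¬start) ∨ AF AG (error ∨ start): {Paused}.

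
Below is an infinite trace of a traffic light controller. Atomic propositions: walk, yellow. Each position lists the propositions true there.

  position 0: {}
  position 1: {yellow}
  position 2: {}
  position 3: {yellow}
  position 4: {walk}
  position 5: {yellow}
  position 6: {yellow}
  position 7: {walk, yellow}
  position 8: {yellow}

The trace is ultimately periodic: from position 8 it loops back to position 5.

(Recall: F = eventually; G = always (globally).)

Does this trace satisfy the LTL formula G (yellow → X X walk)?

yellow → X X walk must hold at every position from 0 onward. It fails at position 1, so G (yellow → X X walk) is false.
Positions where yellow holds: 1, 3, 5, 6, 7, 8.
Check X X walk at each: 1→fails, 3→fails, 5→ok, 6→fails, 7→fails, 8→fails.

Violated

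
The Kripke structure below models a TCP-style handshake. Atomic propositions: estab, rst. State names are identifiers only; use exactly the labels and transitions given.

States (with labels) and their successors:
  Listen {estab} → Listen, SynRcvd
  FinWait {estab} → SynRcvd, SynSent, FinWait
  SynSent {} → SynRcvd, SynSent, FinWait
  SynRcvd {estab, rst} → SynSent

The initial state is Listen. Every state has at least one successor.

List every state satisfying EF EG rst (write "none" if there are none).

none

States satisfying EG rst: ∅.
States satisfying EF EG rst: ∅.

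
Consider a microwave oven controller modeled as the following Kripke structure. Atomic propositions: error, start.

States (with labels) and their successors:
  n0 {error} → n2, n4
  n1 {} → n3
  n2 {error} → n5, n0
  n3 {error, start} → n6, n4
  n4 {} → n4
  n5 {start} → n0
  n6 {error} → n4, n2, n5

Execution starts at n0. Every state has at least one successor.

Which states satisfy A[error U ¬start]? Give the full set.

{n0, n1, n2, n3, n4, n6}

States satisfying error: {n0, n2, n3, n6}.
States satisfying ¬start: {n0, n1, n2, n4, n6}.
States satisfying A[error U ¬start]: {n0, n1, n2, n3, n4, n6}.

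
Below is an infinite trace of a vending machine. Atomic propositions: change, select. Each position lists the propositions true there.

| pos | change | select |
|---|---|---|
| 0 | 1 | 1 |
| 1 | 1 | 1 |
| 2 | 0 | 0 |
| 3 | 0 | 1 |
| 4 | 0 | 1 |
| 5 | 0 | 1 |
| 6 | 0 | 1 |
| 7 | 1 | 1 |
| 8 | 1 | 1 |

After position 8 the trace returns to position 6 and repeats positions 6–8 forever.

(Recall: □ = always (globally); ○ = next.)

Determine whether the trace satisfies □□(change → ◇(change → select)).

Yes

□(change → ◇(change → select)) holds at every position 0..8, and those are all positions ever visited, so □□(change → ◇(change → select)) holds.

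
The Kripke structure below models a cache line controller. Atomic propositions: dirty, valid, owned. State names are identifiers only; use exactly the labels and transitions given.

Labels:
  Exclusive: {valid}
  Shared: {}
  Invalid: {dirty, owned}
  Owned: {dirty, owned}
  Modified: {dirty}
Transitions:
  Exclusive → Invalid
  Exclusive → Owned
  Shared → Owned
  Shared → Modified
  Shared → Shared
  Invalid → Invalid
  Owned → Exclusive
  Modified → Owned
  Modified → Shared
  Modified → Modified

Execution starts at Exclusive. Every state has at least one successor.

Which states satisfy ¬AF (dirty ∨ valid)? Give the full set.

{Shared}

States satisfying dirty ∨ valid: {Exclusive, Invalid, Owned, Modified}.
States satisfying AF (dirty ∨ valid): {Exclusive, Invalid, Owned, Modified}.
States satisfying ¬AF (dirty ∨ valid): {Shared}.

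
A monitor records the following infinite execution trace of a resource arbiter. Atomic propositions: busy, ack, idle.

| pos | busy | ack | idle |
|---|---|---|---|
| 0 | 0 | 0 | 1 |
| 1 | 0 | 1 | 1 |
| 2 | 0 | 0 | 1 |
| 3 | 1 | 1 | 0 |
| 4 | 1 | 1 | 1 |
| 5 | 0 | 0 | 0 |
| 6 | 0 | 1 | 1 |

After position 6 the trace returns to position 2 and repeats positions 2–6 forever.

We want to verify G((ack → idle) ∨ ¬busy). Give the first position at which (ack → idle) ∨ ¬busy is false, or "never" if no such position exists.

Check (ack → idle) ∨ ¬busy at each position in order: 0 ✓, 1 ✓, 2 ✓.
At position 3 the labels are {ack, busy}, so (ack → idle) ∨ ¬busy is false there. This is the first violation.

3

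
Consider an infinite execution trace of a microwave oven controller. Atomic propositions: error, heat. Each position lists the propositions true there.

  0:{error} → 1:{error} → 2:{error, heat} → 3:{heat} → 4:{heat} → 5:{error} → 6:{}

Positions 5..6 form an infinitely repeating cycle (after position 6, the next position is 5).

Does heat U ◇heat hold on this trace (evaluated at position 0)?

Walking from position 0: ◇heat first holds at position 0, and heat holds at every earlier position along the way, so heat U ◇heat holds.

Satisfied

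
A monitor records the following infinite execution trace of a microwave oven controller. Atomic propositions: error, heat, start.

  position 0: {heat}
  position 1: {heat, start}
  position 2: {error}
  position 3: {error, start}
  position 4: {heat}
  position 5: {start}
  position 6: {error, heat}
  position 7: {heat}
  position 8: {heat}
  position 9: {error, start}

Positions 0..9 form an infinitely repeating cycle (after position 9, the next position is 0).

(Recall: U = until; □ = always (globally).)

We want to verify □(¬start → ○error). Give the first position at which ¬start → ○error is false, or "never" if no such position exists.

0

At position 0 the labels are {heat} and the next position 1 has {heat, start}, so ¬start → ○error is false there. This is the first violation.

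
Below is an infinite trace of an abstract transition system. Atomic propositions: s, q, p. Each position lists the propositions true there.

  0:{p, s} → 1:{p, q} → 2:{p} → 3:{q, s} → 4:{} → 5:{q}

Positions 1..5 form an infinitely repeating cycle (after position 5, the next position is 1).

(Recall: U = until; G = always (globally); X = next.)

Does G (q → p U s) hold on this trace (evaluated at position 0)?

Violated

q → p U s must hold at every position from 0 onward. It fails at position 5, so G (q → p U s) is false.
Positions where q holds: 1, 3, 5.
Check p U s at each: 1→ok, 3→ok, 5→fails.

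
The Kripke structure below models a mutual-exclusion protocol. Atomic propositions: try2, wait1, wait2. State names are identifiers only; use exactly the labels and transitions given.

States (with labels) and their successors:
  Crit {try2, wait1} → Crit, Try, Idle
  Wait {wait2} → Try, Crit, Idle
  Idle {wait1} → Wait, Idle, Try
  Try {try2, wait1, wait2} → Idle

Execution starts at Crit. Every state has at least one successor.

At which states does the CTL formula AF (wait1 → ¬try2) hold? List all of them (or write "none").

{Wait, Idle, Try}

States satisfying wait1 → ¬try2: {Wait, Idle}.
States satisfying AF (wait1 → ¬try2): {Wait, Idle, Try}.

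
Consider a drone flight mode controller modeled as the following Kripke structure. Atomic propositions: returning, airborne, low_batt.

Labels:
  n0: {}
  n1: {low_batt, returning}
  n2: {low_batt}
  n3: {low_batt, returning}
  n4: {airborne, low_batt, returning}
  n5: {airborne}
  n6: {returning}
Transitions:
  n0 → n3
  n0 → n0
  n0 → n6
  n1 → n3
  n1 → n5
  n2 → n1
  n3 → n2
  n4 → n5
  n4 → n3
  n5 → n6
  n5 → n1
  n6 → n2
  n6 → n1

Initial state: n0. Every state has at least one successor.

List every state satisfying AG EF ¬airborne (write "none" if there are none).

States satisfying EF ¬airborne: {n0, n1, n2, n3, n4, n5, n6}.
States satisfying AG EF ¬airborne: {n0, n1, n2, n3, n4, n5, n6}.

{n0, n1, n2, n3, n4, n5, n6}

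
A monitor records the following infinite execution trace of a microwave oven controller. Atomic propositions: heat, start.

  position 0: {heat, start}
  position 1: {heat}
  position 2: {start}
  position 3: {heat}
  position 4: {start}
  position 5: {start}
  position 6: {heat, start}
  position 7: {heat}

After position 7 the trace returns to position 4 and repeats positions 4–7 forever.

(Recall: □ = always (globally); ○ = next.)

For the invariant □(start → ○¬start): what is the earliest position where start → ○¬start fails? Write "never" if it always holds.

4

Check start → ○¬start at each position in order: 0 ✓, 1 ✓, 2 ✓, 3 ✓.
At position 4 the labels are {start} and the next position 5 has {start}, so start → ○¬start is false there. This is the first violation.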